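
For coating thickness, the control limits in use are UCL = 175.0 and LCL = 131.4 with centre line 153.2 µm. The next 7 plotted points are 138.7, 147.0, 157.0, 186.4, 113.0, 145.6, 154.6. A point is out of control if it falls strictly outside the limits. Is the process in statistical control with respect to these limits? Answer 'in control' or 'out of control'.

Compare each point to [131.4, 175.0]: sample 4 = 186.4 > UCL; sample 5 = 113.0 < LCL.

out of control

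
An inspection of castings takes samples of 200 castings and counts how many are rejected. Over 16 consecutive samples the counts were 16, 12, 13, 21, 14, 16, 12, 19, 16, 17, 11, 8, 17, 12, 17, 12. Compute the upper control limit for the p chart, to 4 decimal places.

0.1279

p̄ = Σdᵢ / (k·n) = 233 / (16 × 200) = 0.07281
UCL = p̄ + 3·√(p̄(1−p̄)/n) = 0.07281 + 3 × √(0.07281×0.92719/200) = 0.07281 + 3 × 0.01837 = 0.12793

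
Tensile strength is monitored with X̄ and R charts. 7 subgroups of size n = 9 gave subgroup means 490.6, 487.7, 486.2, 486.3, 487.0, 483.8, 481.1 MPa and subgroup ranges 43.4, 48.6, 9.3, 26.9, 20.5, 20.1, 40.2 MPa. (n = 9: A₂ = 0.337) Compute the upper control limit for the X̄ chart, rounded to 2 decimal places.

X̄̄ = (490.6 + 487.7 + 486.2 + 486.3 + 487.0 + 483.8 + 481.1) / 7 = 3402.7000 / 7 = 486.1000
R̄ = (43.4 + 48.6 + 9.3 + 26.9 + 20.5 + 20.1 + 40.2) / 7 = 209.0000 / 7 = 29.8571
UCL = X̄̄ + A₂·R̄ = 486.1000 + 0.337 × 29.8571 = 496.1619

496.16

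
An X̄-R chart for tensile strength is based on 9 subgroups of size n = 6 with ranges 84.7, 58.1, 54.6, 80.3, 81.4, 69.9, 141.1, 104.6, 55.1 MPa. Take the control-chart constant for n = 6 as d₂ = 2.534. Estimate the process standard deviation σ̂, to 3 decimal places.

32.000

R̄ = (84.7 + 58.1 + 54.6 + 80.3 + 81.4 + 69.9 + 141.1 + 104.6 + 55.1) / 9 = 81.0889
σ̂ = R̄ / d₂ = 81.0889 / 2.534 = 32.0004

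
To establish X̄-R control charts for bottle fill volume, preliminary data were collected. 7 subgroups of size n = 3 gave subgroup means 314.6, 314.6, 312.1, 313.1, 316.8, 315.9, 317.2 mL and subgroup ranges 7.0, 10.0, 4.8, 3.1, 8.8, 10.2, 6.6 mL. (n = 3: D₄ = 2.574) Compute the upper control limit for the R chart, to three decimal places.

R̄ = (7.0 + 10.0 + 4.8 + 3.1 + 8.8 + 10.2 + 6.6) / 7 = 50.5000 / 7 = 7.2143
UCL_R = D₄·R̄ = 2.574 × 7.2143 = 18.5696

18.570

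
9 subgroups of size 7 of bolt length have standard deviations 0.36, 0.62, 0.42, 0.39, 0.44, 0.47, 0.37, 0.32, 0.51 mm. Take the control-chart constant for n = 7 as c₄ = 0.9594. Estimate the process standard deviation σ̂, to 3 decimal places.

0.452

s̄ = (0.36 + 0.62 + 0.42 + 0.39 + 0.44 + 0.47 + 0.37 + 0.32 + 0.51) / 9 = 0.4333
σ̂ = s̄ / c₄ = 0.4333 / 0.9594 = 0.4517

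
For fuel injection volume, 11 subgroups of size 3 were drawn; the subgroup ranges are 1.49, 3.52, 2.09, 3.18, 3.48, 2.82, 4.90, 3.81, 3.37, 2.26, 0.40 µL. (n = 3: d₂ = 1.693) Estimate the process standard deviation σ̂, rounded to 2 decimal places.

1.68

R̄ = (1.49 + 3.52 + 2.09 + 3.18 + 3.48 + 2.82 + 4.90 + 3.81 + 3.37 + 2.26 + 0.40) / 11 = 2.8473
σ̂ = R̄ / d₂ = 2.8473 / 1.693 = 1.6818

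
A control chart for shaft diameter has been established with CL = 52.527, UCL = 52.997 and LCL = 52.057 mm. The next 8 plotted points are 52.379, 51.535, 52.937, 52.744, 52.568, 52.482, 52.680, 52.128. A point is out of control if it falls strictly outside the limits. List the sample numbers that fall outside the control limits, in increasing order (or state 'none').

2

Compare each point to [52.057, 52.997]: sample 2 = 51.535 < LCL.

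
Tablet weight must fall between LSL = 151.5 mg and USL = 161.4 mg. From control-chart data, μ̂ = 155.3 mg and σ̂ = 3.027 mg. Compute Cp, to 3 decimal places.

Cp = (USL − LSL) / (6σ̂) = (161.4 − 151.5) / (6 × 3.027) = 9.9000 / 18.1620 = 0.5451

0.545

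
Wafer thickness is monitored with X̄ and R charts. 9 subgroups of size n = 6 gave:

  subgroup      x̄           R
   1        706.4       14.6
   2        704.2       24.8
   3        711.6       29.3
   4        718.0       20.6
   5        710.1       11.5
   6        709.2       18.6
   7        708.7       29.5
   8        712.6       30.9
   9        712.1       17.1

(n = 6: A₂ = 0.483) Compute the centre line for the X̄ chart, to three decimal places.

X̄̄ = (706.4 + 704.2 + 711.6 + 718.0 + 710.1 + 709.2 + 708.7 + 712.6 + 712.1) / 9 = 6392.9000 / 9 = 710.3222
CL = X̄̄ = 710.3222

710.322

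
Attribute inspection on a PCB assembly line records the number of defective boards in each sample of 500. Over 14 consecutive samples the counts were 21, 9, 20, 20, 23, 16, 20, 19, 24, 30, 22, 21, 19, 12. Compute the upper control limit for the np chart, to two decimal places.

32.77

p̄ = Σdᵢ / (k·n) = 276 / (14 × 500) = 0.03943
UCL = np̄ + 3·√(np̄(1−p̄)) = 19.7143 + 3 × √(19.7143×0.96057) = 19.7143 + 3 × 4.3517 = 32.7693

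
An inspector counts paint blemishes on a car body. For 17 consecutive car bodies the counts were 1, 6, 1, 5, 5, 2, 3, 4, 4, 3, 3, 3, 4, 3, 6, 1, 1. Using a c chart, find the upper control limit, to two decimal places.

8.63

c̄ = (1 + 6 + 1 + 5 + 5 + 2 + 3 + 4 + 4 + 3 + 3 + 3 + 4 + 3 + 6 + 1 + 1) / 17 = 55 / 17 = 3.2353
UCL = c̄ + 3√c̄ = 3.2353 + 3 × √3.2353 = 3.2353 + 3 × 1.7987 = 8.6314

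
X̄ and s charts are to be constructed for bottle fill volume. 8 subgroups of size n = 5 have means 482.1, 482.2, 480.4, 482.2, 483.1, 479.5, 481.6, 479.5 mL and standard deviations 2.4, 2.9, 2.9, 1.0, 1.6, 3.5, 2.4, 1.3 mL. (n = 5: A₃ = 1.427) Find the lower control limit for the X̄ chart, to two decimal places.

478.11

X̄̄ = (482.1 + 482.2 + 480.4 + 482.2 + 483.1 + 479.5 + 481.6 + 479.5) / 8 = 481.3250
s̄ = (2.4 + 2.9 + 2.9 + 1.0 + 1.6 + 3.5 + 2.4 + 1.3) / 8 = 2.2500
LCL = X̄̄ − A₃·s̄ = 481.3250 − 1.427 × 2.2500 = 478.1142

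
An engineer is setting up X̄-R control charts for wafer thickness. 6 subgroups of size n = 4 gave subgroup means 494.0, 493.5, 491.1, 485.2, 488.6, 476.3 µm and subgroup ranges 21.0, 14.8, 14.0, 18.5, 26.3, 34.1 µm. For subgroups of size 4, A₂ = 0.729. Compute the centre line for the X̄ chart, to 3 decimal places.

488.117

X̄̄ = (494.0 + 493.5 + 491.1 + 485.2 + 488.6 + 476.3) / 6 = 2928.7000 / 6 = 488.1167
CL = X̄̄ = 488.1167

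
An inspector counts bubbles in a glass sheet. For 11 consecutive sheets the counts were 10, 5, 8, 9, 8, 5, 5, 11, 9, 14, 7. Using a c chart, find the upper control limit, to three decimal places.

16.901

c̄ = (10 + 5 + 8 + 9 + 8 + 5 + 5 + 11 + 9 + 14 + 7) / 11 = 91 / 11 = 8.2727
UCL = c̄ + 3√c̄ = 8.2727 + 3 × √8.2727 = 8.2727 + 3 × 2.8762 = 16.9014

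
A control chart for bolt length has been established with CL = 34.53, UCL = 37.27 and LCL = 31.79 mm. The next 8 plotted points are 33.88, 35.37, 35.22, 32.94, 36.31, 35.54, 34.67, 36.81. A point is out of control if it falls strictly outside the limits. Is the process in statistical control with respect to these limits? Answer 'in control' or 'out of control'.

in control

All 8 points lie within [31.79, 37.27].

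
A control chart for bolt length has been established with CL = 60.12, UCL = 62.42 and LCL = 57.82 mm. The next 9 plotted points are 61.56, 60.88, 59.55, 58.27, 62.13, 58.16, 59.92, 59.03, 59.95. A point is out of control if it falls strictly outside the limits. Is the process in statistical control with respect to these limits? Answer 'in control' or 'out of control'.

All 9 points lie within [57.82, 62.42].

in control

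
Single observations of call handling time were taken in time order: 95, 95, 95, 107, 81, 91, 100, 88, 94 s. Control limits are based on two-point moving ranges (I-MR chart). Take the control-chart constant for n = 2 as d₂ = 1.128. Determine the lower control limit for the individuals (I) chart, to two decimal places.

X̄ = (95 + 95 + 95 + 107 + 81 + 91 + 100 + 88 + 94) / 9 = 94.0000
Moving ranges: 0, 0, 12, 26, 10, 9, 12, 6; M̄R̄ = 75.0000 / 8 = 9.3750
LCL = X̄ − 3·M̄R̄/d₂ = 94.0000 − 3 × 9.3750 / 1.128 = 69.0665

69.07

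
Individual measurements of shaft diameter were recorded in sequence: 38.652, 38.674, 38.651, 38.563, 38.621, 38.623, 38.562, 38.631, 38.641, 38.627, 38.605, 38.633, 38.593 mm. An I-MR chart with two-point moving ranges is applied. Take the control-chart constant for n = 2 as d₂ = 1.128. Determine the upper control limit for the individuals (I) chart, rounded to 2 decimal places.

38.72

X̄ = (38.652 + 38.674 + 38.651 + 38.563 + 38.621 + 38.623 + 38.562 + 38.631 + 38.641 + 38.627 + 38.605 + 38.633 + 38.593) / 13 = 38.6212
Moving ranges: 0.022, 0.023, 0.088, 0.058, 0.002, 0.061, 0.069, 0.010, 0.014, 0.022, 0.028, 0.040; M̄R̄ = 0.4370 / 12 = 0.0364
UCL = X̄ + 3·M̄R̄/d₂ = 38.6212 + 3 × 0.0364 / 1.128 = 38.7181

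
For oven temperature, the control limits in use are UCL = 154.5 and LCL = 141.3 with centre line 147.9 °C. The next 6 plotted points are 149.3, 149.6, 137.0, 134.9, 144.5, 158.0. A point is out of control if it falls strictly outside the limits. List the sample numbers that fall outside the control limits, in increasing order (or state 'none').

Compare each point to [141.3, 154.5]: sample 3 = 137.0 < LCL; sample 4 = 134.9 < LCL; sample 6 = 158.0 > UCL.

3, 4, 6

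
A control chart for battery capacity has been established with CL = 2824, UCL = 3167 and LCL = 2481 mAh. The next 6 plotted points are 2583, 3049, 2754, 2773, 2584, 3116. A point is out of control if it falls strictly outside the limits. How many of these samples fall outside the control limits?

All 6 points lie within [2481, 3167].

0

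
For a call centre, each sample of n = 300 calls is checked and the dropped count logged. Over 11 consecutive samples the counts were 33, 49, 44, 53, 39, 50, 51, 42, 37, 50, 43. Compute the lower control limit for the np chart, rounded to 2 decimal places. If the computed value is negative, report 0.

p̄ = Σdᵢ / (k·n) = 491 / (11 × 300) = 0.14879
LCL = np̄ − 3·√(np̄(1−p̄)) = 44.6364 − 3 × 6.1640 = 26.1443

26.14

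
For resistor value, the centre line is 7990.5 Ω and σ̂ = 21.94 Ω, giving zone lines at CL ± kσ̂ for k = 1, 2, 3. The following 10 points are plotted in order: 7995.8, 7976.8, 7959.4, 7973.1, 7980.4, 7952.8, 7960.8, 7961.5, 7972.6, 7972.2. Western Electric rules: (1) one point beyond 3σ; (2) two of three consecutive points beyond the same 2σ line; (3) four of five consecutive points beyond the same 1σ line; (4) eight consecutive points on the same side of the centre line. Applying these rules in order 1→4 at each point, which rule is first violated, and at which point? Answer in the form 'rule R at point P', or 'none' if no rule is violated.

rule 4 at point 9

Zone of each point (C = within 1σ̂, B = 1σ̂–2σ̂, A = 2σ̂–3σ̂, * = beyond 3σ̂; sign = side of CL): 1:+C, 2:-C, 3:-B, 4:-C, 5:-C, 6:-B, 7:-B, 8:-B, 9:-C, 10:-C
Rule 4 (eight consecutive points on the same side of the centre line) is satisfied at point 9.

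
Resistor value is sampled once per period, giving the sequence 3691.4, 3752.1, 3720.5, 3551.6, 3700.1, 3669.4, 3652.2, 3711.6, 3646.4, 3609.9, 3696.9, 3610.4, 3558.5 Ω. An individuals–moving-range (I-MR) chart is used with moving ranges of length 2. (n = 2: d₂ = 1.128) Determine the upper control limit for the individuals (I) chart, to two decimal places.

3846.39

X̄ = (3691.4 + 3752.1 + 3720.5 + 3551.6 + 3700.1 + 3669.4 + 3652.2 + 3711.6 + 3646.4 + 3609.9 + 3696.9 + 3610.4 + 3558.5) / 13 = 3659.3077
Moving ranges: 60.7, 31.6, 168.9, 148.5, 30.7, 17.2, 59.4, 65.2, 36.5, 87.0, 86.5, 51.9; M̄R̄ = 844.1000 / 12 = 70.3417
UCL = X̄ + 3·M̄R̄/d₂ = 3659.3077 + 3 × 70.3417 / 1.128 = 3846.3866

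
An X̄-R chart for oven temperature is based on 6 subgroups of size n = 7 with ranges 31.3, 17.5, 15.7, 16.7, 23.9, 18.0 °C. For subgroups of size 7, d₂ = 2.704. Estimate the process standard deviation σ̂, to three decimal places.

7.588

R̄ = (31.3 + 17.5 + 15.7 + 16.7 + 23.9 + 18.0) / 6 = 20.5167
σ̂ = R̄ / d₂ = 20.5167 / 2.704 = 7.5875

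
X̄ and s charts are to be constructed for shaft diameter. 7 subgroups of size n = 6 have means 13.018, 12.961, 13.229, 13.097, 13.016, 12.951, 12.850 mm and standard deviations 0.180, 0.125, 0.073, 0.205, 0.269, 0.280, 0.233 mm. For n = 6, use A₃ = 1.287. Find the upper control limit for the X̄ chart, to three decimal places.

13.268

X̄̄ = (13.018 + 12.961 + 13.229 + 13.097 + 13.016 + 12.951 + 12.850) / 7 = 13.0174
s̄ = (0.180 + 0.125 + 0.073 + 0.205 + 0.269 + 0.280 + 0.233) / 7 = 0.1950
UCL = X̄̄ + A₃·s̄ = 13.0174 + 1.287 × 0.1950 = 13.2684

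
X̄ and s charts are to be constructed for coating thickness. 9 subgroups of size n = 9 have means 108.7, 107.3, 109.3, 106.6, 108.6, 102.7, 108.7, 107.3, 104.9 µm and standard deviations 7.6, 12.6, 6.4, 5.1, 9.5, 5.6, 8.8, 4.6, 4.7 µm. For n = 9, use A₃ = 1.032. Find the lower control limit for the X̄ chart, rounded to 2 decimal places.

99.68

X̄̄ = (108.7 + 107.3 + 109.3 + 106.6 + 108.6 + 102.7 + 108.7 + 107.3 + 104.9) / 9 = 107.1222
s̄ = (7.6 + 12.6 + 6.4 + 5.1 + 9.5 + 5.6 + 8.8 + 4.6 + 4.7) / 9 = 7.2111
LCL = X̄̄ − A₃·s̄ = 107.1222 − 1.032 × 7.2111 = 99.6804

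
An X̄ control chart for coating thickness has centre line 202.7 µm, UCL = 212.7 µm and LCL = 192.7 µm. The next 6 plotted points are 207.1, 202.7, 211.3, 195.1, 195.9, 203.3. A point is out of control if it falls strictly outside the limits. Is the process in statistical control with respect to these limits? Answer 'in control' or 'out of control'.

in control

All 6 points lie within [192.7, 212.7].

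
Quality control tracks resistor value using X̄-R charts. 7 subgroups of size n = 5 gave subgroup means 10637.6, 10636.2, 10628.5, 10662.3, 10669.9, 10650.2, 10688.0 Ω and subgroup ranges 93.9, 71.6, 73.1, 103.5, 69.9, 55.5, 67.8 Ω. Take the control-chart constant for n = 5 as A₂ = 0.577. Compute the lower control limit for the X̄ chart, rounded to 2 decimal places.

X̄̄ = (10637.6 + 10636.2 + 10628.5 + 10662.3 + 10669.9 + 10650.2 + 10688.0) / 7 = 74572.7000 / 7 = 10653.2429
R̄ = (93.9 + 71.6 + 73.1 + 103.5 + 69.9 + 55.5 + 67.8) / 7 = 535.3000 / 7 = 76.4714
LCL = X̄̄ − A₂·R̄ = 10653.2429 − 0.577 × 76.4714 = 10609.1188

10609.12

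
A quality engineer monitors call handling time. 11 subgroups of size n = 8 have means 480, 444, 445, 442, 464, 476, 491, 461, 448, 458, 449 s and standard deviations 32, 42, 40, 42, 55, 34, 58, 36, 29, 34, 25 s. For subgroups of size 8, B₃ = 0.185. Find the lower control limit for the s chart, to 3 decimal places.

7.181

s̄ = (32 + 42 + 40 + 42 + 55 + 34 + 58 + 36 + 29 + 34 + 25) / 11 = 38.8182
LCL_s = B₃·s̄ = 0.185 × 38.8182 = 7.1814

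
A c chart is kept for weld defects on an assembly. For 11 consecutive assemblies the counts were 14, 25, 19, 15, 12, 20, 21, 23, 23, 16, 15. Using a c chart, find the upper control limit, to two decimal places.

31.34

c̄ = (14 + 25 + 19 + 15 + 12 + 20 + 21 + 23 + 23 + 16 + 15) / 11 = 203 / 11 = 18.4545
UCL = c̄ + 3√c̄ = 18.4545 + 3 × √18.4545 = 18.4545 + 3 × 4.2959 = 31.3422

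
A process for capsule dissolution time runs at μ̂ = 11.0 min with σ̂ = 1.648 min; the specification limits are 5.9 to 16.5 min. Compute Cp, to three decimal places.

Cp = (USL − LSL) / (6σ̂) = (16.5 − 5.9) / (6 × 1.648) = 10.6000 / 9.8880 = 1.0720

1.072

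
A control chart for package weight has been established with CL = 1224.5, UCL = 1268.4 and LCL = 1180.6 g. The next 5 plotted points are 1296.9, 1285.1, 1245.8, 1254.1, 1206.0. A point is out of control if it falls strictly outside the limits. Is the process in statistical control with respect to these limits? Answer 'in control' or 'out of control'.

out of control

Compare each point to [1180.6, 1268.4]: sample 1 = 1296.9 > UCL; sample 2 = 1285.1 > UCL.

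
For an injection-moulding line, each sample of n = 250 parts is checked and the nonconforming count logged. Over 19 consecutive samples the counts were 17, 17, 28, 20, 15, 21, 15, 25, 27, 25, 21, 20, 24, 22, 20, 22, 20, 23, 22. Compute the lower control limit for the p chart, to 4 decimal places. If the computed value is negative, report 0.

p̄ = Σdᵢ / (k·n) = 404 / (19 × 250) = 0.08505
LCL = p̄ − 3·√(p̄(1−p̄)/n) = 0.08505 − 3 × 0.01764 = 0.03212

0.0321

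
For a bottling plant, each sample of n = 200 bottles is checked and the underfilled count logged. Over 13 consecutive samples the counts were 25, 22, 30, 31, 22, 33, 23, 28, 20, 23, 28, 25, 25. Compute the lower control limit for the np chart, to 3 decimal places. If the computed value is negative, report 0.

p̄ = Σdᵢ / (k·n) = 335 / (13 × 200) = 0.12885
LCL = np̄ − 3·√(np̄(1−p̄)) = 25.7692 − 3 × 4.7380 = 11.5551

11.555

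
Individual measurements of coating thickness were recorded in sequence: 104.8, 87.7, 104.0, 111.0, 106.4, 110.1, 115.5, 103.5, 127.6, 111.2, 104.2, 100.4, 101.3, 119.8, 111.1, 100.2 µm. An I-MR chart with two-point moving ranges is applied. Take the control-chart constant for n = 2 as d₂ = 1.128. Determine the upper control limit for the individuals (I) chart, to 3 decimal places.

X̄ = (104.8 + 87.7 + 104.0 + 111.0 + 106.4 + 110.1 + 115.5 + 103.5 + 127.6 + 111.2 + 104.2 + 100.4 + 101.3 + 119.8 + 111.1 + 100.2) / 16 = 107.4250
Moving ranges: 17.1, 16.3, 7.0, 4.6, 3.7, 5.4, 12.0, 24.1, 16.4, 7.0, 3.8, 0.9, 18.5, 8.7, 10.9; M̄R̄ = 156.4000 / 15 = 10.4267
UCL = X̄ + 3·M̄R̄/d₂ = 107.4250 + 3 × 10.4267 / 1.128 = 135.1555

135.155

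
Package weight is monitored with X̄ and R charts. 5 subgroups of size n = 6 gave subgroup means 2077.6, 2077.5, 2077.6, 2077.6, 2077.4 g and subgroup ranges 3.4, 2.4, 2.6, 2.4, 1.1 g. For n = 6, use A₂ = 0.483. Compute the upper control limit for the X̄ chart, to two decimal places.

2078.69

X̄̄ = (2077.6 + 2077.5 + 2077.6 + 2077.6 + 2077.4) / 5 = 10387.7000 / 5 = 2077.5400
R̄ = (3.4 + 2.4 + 2.6 + 2.4 + 1.1) / 5 = 11.9000 / 5 = 2.3800
UCL = X̄̄ + A₂·R̄ = 2077.5400 + 0.483 × 2.3800 = 2078.6895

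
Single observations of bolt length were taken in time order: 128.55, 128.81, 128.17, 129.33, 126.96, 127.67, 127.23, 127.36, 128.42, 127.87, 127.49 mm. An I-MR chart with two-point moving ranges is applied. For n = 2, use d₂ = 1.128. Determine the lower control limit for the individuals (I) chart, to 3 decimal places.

X̄ = (128.55 + 128.81 + 128.17 + 129.33 + 126.96 + 127.67 + 127.23 + 127.36 + 128.42 + 127.87 + 127.49) / 11 = 127.9873
Moving ranges: 0.26, 0.64, 1.16, 2.37, 0.71, 0.44, 0.13, 1.06, 0.55, 0.38; M̄R̄ = 7.7000 / 10 = 0.7700
LCL = X̄ − 3·M̄R̄/d₂ = 127.9873 − 3 × 0.7700 / 1.128 = 125.9394

125.939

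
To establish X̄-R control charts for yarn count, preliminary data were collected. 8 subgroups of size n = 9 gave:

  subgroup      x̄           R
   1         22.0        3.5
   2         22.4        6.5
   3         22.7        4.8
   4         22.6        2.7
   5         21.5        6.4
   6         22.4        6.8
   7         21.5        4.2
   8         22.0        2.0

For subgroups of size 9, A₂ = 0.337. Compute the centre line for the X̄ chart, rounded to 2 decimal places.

22.14

X̄̄ = (22.0 + 22.4 + 22.7 + 22.6 + 21.5 + 22.4 + 21.5 + 22.0) / 8 = 177.1000 / 8 = 22.1375
CL = X̄̄ = 22.1375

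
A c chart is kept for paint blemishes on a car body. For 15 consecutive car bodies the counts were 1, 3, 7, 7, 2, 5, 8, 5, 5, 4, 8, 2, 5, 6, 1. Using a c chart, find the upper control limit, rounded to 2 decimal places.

c̄ = (1 + 3 + 7 + 7 + 2 + 5 + 8 + 5 + 5 + 4 + 8 + 2 + 5 + 6 + 1) / 15 = 69 / 15 = 4.6000
UCL = c̄ + 3√c̄ = 4.6000 + 3 × √4.6000 = 4.6000 + 3 × 2.1448 = 11.0343

11.03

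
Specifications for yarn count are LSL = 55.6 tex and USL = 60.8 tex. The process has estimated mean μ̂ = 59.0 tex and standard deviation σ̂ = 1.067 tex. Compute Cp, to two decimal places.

Cp = (USL − LSL) / (6σ̂) = (60.8 − 55.6) / (6 × 1.067) = 5.2000 / 6.4020 = 0.8122

0.81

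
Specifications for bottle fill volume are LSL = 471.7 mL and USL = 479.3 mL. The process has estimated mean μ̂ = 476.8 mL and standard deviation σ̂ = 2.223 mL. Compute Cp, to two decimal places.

Cp = (USL − LSL) / (6σ̂) = (479.3 − 471.7) / (6 × 2.223) = 7.6000 / 13.3380 = 0.5698

0.57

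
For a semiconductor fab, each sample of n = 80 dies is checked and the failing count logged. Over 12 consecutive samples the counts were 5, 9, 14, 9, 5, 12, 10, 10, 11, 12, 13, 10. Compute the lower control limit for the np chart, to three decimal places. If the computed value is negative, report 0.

p̄ = Σdᵢ / (k·n) = 120 / (12 × 80) = 0.12500
LCL = np̄ − 3·√(np̄(1−p̄)) = 10.0000 − 3 × 2.9580 = 1.1259

1.126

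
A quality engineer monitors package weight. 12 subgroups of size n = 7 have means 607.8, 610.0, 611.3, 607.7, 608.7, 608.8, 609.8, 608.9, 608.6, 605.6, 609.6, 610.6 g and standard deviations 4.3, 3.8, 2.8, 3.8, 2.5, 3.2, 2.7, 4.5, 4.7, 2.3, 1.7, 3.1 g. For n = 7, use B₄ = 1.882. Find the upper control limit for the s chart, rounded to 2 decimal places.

6.18

s̄ = (4.3 + 3.8 + 2.8 + 3.8 + 2.5 + 3.2 + 2.7 + 4.5 + 4.7 + 2.3 + 1.7 + 3.1) / 12 = 3.2833
UCL_s = B₄·s̄ = 1.882 × 3.2833 = 6.1792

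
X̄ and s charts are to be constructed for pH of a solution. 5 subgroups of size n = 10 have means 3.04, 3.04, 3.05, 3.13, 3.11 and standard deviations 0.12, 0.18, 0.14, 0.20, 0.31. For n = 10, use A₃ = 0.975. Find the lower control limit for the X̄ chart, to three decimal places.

X̄̄ = (3.04 + 3.04 + 3.05 + 3.13 + 3.11) / 5 = 3.0740
s̄ = (0.12 + 0.18 + 0.14 + 0.20 + 0.31) / 5 = 0.1900
LCL = X̄̄ − A₃·s̄ = 3.0740 − 0.975 × 0.1900 = 2.8887

2.889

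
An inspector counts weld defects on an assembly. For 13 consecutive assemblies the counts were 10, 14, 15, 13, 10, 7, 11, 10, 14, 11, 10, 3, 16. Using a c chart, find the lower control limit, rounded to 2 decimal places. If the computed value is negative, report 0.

c̄ = (10 + 14 + 15 + 13 + 10 + 7 + 11 + 10 + 14 + 11 + 10 + 3 + 16) / 13 = 144 / 13 = 11.0769
LCL = c̄ − 3√c̄ = 11.0769 − 3 × 3.3282 = 1.0923

1.09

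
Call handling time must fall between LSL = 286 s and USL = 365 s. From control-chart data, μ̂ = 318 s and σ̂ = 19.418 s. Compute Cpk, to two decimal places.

0.55

Cpu = (USL − μ̂) / (3σ̂) = (365 − 318) / (3 × 19.418) = 0.8068; Cpl = (μ̂ − LSL) / (3σ̂) = (318 − 286) / (3 × 19.418) = 0.5493; Cpk = min(Cpu, Cpl) = 0.5493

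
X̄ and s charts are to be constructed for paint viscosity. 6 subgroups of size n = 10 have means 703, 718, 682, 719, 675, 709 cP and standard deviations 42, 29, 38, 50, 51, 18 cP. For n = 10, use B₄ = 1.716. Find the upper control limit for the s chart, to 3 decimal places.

65.208

s̄ = (42 + 29 + 38 + 50 + 51 + 18) / 6 = 38.0000
UCL_s = B₄·s̄ = 1.716 × 38.0000 = 65.2080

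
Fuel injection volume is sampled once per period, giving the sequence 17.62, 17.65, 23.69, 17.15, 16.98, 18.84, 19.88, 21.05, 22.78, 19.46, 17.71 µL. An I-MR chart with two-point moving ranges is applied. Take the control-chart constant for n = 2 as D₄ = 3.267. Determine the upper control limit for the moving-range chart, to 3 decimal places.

7.726

Moving ranges: 0.03, 6.04, 6.54, 0.17, 1.86, 1.04, 1.17, 1.73, 3.32, 1.75; M̄R̄ = 23.6500 / 10 = 2.3650
UCL_MR = D₄·M̄R̄ = 3.267 × 2.3650 = 7.7265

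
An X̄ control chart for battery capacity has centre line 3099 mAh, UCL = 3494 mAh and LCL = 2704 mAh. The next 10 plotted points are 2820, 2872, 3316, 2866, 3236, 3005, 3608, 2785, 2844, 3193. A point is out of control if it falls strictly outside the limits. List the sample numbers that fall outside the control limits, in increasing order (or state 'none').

Compare each point to [2704, 3494]: sample 7 = 3608 > UCL.

7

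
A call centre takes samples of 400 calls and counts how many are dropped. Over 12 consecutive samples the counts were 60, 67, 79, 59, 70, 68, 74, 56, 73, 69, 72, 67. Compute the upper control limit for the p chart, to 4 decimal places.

p̄ = Σdᵢ / (k·n) = 814 / (12 × 400) = 0.16958
UCL = p̄ + 3·√(p̄(1−p̄)/n) = 0.16958 + 3 × √(0.16958×0.83042/400) = 0.16958 + 3 × 0.01876 = 0.22587

0.2259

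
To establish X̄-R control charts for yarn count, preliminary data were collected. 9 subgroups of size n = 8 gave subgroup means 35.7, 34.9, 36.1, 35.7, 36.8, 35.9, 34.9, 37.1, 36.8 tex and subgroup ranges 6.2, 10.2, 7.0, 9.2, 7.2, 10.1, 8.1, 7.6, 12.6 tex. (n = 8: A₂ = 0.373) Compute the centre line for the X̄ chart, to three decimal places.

35.989

X̄̄ = (35.7 + 34.9 + 36.1 + 35.7 + 36.8 + 35.9 + 34.9 + 37.1 + 36.8) / 9 = 323.9000 / 9 = 35.9889
CL = X̄̄ = 35.9889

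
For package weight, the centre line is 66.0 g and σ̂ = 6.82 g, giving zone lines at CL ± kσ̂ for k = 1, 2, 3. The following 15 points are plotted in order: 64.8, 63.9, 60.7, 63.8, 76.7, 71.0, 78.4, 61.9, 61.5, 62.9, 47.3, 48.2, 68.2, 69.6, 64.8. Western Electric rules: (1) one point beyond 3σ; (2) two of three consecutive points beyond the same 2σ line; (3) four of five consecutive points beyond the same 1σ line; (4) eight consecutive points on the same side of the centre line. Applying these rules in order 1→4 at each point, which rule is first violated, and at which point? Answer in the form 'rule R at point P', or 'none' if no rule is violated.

rule 2 at point 12

Zone of each point (C = within 1σ̂, B = 1σ̂–2σ̂, A = 2σ̂–3σ̂, * = beyond 3σ̂; sign = side of CL): 1:-C, 2:-C, 3:-C, 4:-C, 5:+B, 6:+C, 7:+B, 8:-C, 9:-C, 10:-C, 11:-A, 12:-A, 13:+C, 14:+C, 15:-C
Rule 2 (two of three consecutive points beyond the same 2σ limit) is satisfied at point 12.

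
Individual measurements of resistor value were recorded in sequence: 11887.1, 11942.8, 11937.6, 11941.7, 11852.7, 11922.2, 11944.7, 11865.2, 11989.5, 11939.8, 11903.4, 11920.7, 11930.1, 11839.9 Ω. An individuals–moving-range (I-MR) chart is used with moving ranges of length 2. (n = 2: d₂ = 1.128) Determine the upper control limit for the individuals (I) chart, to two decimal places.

X̄ = (11887.1 + 11942.8 + 11937.6 + 11941.7 + 11852.7 + 11922.2 + 11944.7 + 11865.2 + 11989.5 + 11939.8 + 11903.4 + 11920.7 + 11930.1 + 11839.9) / 14 = 11915.5286
Moving ranges: 55.7, 5.2, 4.1, 89.0, 69.5, 22.5, 79.5, 124.3, 49.7, 36.4, 17.3, 9.4, 90.2; M̄R̄ = 652.8000 / 13 = 50.2154
UCL = X̄ + 3·M̄R̄/d₂ = 11915.5286 + 3 × 50.2154 / 1.128 = 12049.0801

12049.08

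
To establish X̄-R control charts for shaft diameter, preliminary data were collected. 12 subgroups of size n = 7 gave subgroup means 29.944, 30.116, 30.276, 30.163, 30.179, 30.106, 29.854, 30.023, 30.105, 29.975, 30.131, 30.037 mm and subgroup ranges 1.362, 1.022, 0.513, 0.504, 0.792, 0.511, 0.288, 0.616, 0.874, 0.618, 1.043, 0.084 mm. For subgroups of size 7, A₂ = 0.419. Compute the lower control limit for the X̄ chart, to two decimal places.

X̄̄ = (29.944 + 30.116 + 30.276 + 30.163 + 30.179 + 30.106 + 29.854 + 30.023 + 30.105 + 29.975 + 30.131 + 30.037) / 12 = 360.9090 / 12 = 30.0757
R̄ = (1.362 + 1.022 + 0.513 + 0.504 + 0.792 + 0.511 + 0.288 + 0.616 + 0.874 + 0.618 + 1.043 + 0.084) / 12 = 8.2270 / 12 = 0.6856
LCL = X̄̄ − A₂·R̄ = 30.0757 − 0.419 × 0.6856 = 29.7885

29.79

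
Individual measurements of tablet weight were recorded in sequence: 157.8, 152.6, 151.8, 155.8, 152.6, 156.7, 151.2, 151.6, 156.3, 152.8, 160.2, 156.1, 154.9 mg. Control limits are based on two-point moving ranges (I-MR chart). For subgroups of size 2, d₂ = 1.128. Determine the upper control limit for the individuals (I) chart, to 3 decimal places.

164.420

X̄ = (157.8 + 152.6 + 151.8 + 155.8 + 152.6 + 156.7 + 151.2 + 151.6 + 156.3 + 152.8 + 160.2 + 156.1 + 154.9) / 13 = 154.6462
Moving ranges: 5.2, 0.8, 4.0, 3.2, 4.1, 5.5, 0.4, 4.7, 3.5, 7.4, 4.1, 1.2; M̄R̄ = 44.1000 / 12 = 3.6750
UCL = X̄ + 3·M̄R̄/d₂ = 154.6462 + 3 × 3.6750 / 1.128 = 164.4201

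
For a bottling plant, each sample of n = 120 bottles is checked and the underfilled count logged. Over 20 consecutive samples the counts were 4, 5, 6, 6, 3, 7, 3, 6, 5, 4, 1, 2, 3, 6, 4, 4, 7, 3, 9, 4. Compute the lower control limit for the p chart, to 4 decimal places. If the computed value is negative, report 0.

0.0000

p̄ = Σdᵢ / (k·n) = 92 / (20 × 120) = 0.03833
LCL = p̄ − 3·√(p̄(1−p̄)/n) = 0.03833 − 3 × 0.01753 = -0.01425 → 0 (negative, so LCL = 0)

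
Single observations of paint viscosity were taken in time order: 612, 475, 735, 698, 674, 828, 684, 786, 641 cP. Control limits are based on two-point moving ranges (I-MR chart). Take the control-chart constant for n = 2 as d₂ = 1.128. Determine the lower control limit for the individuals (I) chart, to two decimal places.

348.00

X̄ = (612 + 475 + 735 + 698 + 674 + 828 + 684 + 786 + 641) / 9 = 681.4444
Moving ranges: 137, 260, 37, 24, 154, 144, 102, 145; M̄R̄ = 1003.0000 / 8 = 125.3750
LCL = X̄ − 3·M̄R̄/d₂ = 681.4444 − 3 × 125.3750 / 1.128 = 348.0003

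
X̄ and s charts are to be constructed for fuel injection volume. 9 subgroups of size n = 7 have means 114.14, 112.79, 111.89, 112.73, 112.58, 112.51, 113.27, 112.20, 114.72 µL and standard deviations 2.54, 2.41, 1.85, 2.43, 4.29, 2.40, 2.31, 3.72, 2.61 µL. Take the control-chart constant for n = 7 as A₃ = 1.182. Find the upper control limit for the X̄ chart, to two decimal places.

X̄̄ = (114.14 + 112.79 + 111.89 + 112.73 + 112.58 + 112.51 + 113.27 + 112.20 + 114.72) / 9 = 112.9811
s̄ = (2.54 + 2.41 + 1.85 + 2.43 + 4.29 + 2.40 + 2.31 + 3.72 + 2.61) / 9 = 2.7289
UCL = X̄̄ + A₃·s̄ = 112.9811 + 1.182 × 2.7289 = 116.2067

116.21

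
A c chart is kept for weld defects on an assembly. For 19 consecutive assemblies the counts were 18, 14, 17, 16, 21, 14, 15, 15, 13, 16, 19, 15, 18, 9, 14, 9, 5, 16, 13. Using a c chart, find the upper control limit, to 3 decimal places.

c̄ = (18 + 14 + 17 + 16 + 21 + 14 + 15 + 15 + 13 + 16 + 19 + 15 + 18 + 9 + 14 + 9 + 5 + 16 + 13) / 19 = 277 / 19 = 14.5789
UCL = c̄ + 3√c̄ = 14.5789 + 3 × √14.5789 = 14.5789 + 3 × 3.8182 = 26.0337

26.034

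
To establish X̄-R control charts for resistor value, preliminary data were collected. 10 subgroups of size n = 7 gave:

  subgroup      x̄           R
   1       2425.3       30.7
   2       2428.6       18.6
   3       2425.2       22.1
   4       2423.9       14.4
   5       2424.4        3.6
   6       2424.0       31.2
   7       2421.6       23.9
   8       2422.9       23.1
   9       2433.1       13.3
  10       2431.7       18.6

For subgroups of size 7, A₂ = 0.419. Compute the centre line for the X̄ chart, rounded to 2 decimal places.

X̄̄ = (2425.3 + 2428.6 + 2425.2 + 2423.9 + 2424.4 + 2424.0 + 2421.6 + 2422.9 + 2433.1 + 2431.7) / 10 = 24260.7000 / 10 = 2426.0700
CL = X̄̄ = 2426.0700

2426.07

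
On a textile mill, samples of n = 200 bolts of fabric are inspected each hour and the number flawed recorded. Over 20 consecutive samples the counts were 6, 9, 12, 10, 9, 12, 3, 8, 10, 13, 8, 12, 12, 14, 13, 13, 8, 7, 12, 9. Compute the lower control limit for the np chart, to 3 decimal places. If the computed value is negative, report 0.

p̄ = Σdᵢ / (k·n) = 200 / (20 × 200) = 0.05000
LCL = np̄ − 3·√(np̄(1−p̄)) = 10.0000 − 3 × 3.0822 = 0.7534

0.753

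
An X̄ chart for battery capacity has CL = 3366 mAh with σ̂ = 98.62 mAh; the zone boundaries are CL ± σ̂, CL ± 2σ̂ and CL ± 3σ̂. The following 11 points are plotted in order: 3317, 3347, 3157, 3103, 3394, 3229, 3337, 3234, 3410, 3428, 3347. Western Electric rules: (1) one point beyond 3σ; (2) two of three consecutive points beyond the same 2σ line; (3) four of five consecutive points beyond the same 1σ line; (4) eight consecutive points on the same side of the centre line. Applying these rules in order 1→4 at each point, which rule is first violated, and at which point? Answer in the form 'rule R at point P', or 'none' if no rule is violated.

rule 2 at point 4

Zone of each point (C = within 1σ̂, B = 1σ̂–2σ̂, A = 2σ̂–3σ̂, * = beyond 3σ̂; sign = side of CL): 1:-C, 2:-C, 3:-A, 4:-A, 5:+C, 6:-B, 7:-C, 8:-B, 9:+C, 10:+C, 11:-C
Rule 2 (two of three consecutive points beyond the same 2σ limit) is satisfied at point 4.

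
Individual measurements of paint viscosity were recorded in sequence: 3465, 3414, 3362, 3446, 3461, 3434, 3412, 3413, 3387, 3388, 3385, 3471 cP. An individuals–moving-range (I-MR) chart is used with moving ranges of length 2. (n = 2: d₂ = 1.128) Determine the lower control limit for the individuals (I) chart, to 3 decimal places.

X̄ = (3465 + 3414 + 3362 + 3446 + 3461 + 3434 + 3412 + 3413 + 3387 + 3388 + 3385 + 3471) / 12 = 3419.8333
Moving ranges: 51, 52, 84, 15, 27, 22, 1, 26, 1, 3, 86; M̄R̄ = 368.0000 / 11 = 33.4545
LCL = X̄ − 3·M̄R̄/d₂ = 3419.8333 − 3 × 33.4545 / 1.128 = 3330.8585

3330.858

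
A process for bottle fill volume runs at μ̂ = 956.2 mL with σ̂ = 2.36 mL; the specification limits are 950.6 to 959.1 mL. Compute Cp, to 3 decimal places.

Cp = (USL − LSL) / (6σ̂) = (959.1 − 950.6) / (6 × 2.36) = 8.5000 / 14.1600 = 0.6003

0.600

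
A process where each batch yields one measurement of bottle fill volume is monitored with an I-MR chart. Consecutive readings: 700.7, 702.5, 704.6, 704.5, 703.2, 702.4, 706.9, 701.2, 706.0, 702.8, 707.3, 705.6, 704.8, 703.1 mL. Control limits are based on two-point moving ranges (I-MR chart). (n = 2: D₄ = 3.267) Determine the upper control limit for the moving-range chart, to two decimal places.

8.29

Moving ranges: 1.8, 2.1, 0.1, 1.3, 0.8, 4.5, 5.7, 4.8, 3.2, 4.5, 1.7, 0.8, 1.7; M̄R̄ = 33.0000 / 13 = 2.5385
UCL_MR = D₄·M̄R̄ = 3.267 × 2.5385 = 8.2932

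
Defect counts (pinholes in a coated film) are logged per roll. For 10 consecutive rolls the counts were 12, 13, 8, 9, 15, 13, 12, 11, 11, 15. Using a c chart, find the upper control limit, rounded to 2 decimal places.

22.25

c̄ = (12 + 13 + 8 + 9 + 15 + 13 + 12 + 11 + 11 + 15) / 10 = 119 / 10 = 11.9000
UCL = c̄ + 3√c̄ = 11.9000 + 3 × √11.9000 = 11.9000 + 3 × 3.4496 = 22.2489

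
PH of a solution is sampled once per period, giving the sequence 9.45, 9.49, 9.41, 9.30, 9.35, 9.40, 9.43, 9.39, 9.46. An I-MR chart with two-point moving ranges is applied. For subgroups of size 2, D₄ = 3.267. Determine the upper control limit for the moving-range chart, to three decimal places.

0.192

Moving ranges: 0.04, 0.08, 0.11, 0.05, 0.05, 0.03, 0.04, 0.07; M̄R̄ = 0.4700 / 8 = 0.0588
UCL_MR = D₄·M̄R̄ = 3.267 × 0.0588 = 0.1919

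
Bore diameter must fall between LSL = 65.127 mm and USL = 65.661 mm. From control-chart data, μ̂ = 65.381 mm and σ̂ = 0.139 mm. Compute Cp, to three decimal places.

Cp = (USL − LSL) / (6σ̂) = (65.661 − 65.127) / (6 × 0.139) = 0.5340 / 0.8340 = 0.6403

0.640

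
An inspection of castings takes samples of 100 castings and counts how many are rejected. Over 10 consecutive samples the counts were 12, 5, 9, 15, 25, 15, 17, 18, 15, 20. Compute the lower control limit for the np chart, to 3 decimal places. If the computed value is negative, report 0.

p̄ = Σdᵢ / (k·n) = 151 / (10 × 100) = 0.15100
LCL = np̄ − 3·√(np̄(1−p̄)) = 15.1000 − 3 × 3.5805 = 4.3585

4.359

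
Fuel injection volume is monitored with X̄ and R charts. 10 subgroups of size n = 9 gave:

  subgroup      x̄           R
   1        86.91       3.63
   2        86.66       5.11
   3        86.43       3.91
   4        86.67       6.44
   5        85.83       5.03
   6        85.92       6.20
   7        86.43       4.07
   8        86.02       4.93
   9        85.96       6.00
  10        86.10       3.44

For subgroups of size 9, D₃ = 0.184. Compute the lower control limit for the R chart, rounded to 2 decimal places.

R̄ = (3.63 + 5.11 + 3.91 + 6.44 + 5.03 + 6.20 + 4.07 + 4.93 + 6.00 + 3.44) / 10 = 48.7600 / 10 = 4.8760
LCL_R = D₃·R̄ = 0.184 × 4.8760 = 0.8972

0.90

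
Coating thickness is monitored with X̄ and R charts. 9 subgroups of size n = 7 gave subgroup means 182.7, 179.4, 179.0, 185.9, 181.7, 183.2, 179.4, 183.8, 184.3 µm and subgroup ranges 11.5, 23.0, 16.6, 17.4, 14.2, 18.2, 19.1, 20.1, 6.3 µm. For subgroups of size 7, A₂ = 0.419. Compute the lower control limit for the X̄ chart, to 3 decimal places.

X̄̄ = (182.7 + 179.4 + 179.0 + 185.9 + 181.7 + 183.2 + 179.4 + 183.8 + 184.3) / 9 = 1639.4000 / 9 = 182.1556
R̄ = (11.5 + 23.0 + 16.6 + 17.4 + 14.2 + 18.2 + 19.1 + 20.1 + 6.3) / 9 = 146.4000 / 9 = 16.2667
LCL = X̄̄ − A₂·R̄ = 182.1556 − 0.419 × 16.2667 = 175.3398

175.340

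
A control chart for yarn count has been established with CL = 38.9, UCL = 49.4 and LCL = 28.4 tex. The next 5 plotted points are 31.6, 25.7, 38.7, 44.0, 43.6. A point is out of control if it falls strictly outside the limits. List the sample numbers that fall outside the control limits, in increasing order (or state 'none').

Compare each point to [28.4, 49.4]: sample 2 = 25.7 < LCL.

2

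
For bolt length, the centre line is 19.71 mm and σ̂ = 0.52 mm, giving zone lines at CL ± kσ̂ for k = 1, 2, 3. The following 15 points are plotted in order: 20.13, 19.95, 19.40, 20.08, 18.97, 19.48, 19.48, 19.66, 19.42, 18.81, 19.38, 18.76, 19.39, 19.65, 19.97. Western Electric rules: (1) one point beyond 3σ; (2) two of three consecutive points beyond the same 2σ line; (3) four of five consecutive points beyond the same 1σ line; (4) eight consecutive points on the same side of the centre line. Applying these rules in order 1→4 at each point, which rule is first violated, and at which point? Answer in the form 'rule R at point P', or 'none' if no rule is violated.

Zone of each point (C = within 1σ̂, B = 1σ̂–2σ̂, A = 2σ̂–3σ̂, * = beyond 3σ̂; sign = side of CL): 1:+C, 2:+C, 3:-C, 4:+C, 5:-B, 6:-C, 7:-C, 8:-C, 9:-C, 10:-B, 11:-C, 12:-B, 13:-C, 14:-C, 15:+C
Rule 4 (eight consecutive points on the same side of the centre line) is satisfied at point 12.

rule 4 at point 12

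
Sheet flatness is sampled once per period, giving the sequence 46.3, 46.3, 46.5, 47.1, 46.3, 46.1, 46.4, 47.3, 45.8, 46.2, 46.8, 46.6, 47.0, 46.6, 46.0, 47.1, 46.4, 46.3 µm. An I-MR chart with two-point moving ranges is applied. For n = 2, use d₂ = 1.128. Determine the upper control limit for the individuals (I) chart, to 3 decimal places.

47.914

X̄ = (46.3 + 46.3 + 46.5 + 47.1 + 46.3 + 46.1 + 46.4 + 47.3 + 45.8 + 46.2 + 46.8 + 46.6 + 47.0 + 46.6 + 46.0 + 47.1 + 46.4 + 46.3) / 18 = 46.5056
Moving ranges: 0.0, 0.2, 0.6, 0.8, 0.2, 0.3, 0.9, 1.5, 0.4, 0.6, 0.2, 0.4, 0.4, 0.6, 1.1, 0.7, 0.1; M̄R̄ = 9.0000 / 17 = 0.5294
UCL = X̄ + 3·M̄R̄/d₂ = 46.5056 + 3 × 0.5294 / 1.128 = 47.9136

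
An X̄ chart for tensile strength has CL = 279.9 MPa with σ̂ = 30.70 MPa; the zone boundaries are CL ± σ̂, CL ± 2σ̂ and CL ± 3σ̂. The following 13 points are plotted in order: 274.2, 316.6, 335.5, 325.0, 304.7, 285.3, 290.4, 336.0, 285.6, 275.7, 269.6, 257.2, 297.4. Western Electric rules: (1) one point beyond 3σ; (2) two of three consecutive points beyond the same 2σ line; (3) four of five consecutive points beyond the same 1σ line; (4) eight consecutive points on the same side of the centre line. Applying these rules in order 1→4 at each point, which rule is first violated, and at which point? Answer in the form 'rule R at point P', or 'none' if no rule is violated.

Zone of each point (C = within 1σ̂, B = 1σ̂–2σ̂, A = 2σ̂–3σ̂, * = beyond 3σ̂; sign = side of CL): 1:-C, 2:+B, 3:+B, 4:+B, 5:+C, 6:+C, 7:+C, 8:+B, 9:+C, 10:-C, 11:-C, 12:-C, 13:+C
Rule 4 (eight consecutive points on the same side of the centre line) is satisfied at point 9.

rule 4 at point 9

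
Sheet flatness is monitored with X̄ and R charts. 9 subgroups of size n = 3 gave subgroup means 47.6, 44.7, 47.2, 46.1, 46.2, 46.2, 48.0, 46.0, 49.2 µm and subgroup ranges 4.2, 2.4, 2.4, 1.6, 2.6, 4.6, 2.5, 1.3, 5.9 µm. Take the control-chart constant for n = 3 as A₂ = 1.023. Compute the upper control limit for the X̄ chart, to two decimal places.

49.93

X̄̄ = (47.6 + 44.7 + 47.2 + 46.1 + 46.2 + 46.2 + 48.0 + 46.0 + 49.2) / 9 = 421.2000 / 9 = 46.8000
R̄ = (4.2 + 2.4 + 2.4 + 1.6 + 2.6 + 4.6 + 2.5 + 1.3 + 5.9) / 9 = 27.5000 / 9 = 3.0556
UCL = X̄̄ + A₂·R̄ = 46.8000 + 1.023 × 3.0556 = 49.9258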